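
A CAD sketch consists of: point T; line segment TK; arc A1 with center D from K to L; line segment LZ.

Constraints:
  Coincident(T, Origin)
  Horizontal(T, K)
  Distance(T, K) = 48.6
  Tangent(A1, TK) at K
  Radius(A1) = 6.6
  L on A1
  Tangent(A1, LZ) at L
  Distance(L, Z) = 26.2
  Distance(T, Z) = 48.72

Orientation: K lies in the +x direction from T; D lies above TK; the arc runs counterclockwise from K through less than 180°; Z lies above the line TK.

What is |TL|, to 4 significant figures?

54.82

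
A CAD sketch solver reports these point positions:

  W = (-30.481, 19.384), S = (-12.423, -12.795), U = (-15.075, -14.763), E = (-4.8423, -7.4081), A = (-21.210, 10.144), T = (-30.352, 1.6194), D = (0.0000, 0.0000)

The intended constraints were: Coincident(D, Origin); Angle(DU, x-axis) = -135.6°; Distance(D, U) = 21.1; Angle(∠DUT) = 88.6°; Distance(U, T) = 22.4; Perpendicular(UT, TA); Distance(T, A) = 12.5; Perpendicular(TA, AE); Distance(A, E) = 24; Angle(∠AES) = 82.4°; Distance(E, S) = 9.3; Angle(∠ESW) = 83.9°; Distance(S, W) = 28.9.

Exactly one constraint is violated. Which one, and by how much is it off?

Distance(S, W) = 28.9 — off by 8.00.

D = (0.00, 0.00) ✓; DU at -135.6° ✓; |DU| = 21.10 ✓; ∠DUT = 88.60° ✓; |UT| = 22.40 ✓; ∠(UT, TA) = 90.00° ✓; |TA| = 12.50 ✓; ∠(TA, AE) = 90.00° ✓; |AE| = 24.00 ✓; ∠AES = 82.40° ✓; |ES| = 9.300 ✓; ∠ESW = 83.90° ✓; |SW| = 36.90 ✗.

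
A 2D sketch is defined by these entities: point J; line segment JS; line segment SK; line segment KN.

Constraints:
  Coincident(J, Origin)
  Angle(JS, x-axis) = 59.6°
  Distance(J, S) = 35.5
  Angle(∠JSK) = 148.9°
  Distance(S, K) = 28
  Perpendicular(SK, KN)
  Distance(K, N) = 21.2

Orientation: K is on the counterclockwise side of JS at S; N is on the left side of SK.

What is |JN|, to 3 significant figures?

58.5

J is at the origin; JS runs at 59.6° with length 35.5, so S = 35.5·(cos 59.6°, sin 59.6°) = (18.0, 30.6). ∠JSK = 148.9°, so SK runs at 59.6° + (180° − 148.9°) = 90.7° from the x-axis; with |SK| = 28.0, K = S + 28.0·(cos 90.7°, sin 90.7°) = (17.6, 58.6). SK ⟂ KN; with |KN| = 21.2 on the left of SK, N = K + 21.2·(-1.00, -0.0122) = (-3.58, 58.4). Then |JN| = |N − J| = 58.5.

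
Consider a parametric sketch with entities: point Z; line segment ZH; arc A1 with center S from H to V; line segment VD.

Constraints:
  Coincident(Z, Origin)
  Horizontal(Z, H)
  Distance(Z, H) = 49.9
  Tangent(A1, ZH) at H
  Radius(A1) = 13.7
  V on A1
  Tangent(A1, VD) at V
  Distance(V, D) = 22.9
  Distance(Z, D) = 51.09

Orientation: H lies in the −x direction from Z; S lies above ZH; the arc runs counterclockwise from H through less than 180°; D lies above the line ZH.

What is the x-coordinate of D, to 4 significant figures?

-35.86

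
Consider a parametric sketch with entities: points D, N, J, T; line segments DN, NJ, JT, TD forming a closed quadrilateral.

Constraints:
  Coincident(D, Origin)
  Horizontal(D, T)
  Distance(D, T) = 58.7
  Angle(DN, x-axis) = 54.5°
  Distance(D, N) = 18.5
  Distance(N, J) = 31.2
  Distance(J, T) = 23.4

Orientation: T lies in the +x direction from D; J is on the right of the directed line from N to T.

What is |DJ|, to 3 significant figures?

35.8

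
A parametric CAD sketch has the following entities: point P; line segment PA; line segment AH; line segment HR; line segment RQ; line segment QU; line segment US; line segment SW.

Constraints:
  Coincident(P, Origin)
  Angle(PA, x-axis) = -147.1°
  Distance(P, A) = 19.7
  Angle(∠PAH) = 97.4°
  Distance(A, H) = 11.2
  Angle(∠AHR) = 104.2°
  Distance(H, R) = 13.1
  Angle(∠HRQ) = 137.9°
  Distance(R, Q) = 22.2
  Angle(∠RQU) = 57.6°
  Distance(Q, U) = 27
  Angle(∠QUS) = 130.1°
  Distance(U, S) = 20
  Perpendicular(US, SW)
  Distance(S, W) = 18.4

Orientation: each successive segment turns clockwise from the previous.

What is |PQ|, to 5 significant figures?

14.370

P is at the origin; PA runs at -147.1° with length 19.7, so A = (-16.541, -10.701). ∠PAH = 97.4° gives AH at 130.30° from the x-axis; with |AH| = 11.2, H = (-23.785, -2.1587). ∠AHR = 104.2° gives HR at 54.500° from the x-axis; with |HR| = 13.1, R = (-16.177, 8.5063). ∠HRQ = 137.9° gives RQ at 12.400° from the x-axis; with |RQ| = 22.2, Q = (5.5048, 13.273). Then |PQ| = |Q − P| = 14.370.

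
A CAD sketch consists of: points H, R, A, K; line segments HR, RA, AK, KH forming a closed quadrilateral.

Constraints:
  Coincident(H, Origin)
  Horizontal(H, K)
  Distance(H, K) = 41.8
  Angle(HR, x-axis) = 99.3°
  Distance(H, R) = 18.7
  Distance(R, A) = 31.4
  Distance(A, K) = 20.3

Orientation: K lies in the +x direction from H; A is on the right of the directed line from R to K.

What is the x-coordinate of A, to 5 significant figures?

21.531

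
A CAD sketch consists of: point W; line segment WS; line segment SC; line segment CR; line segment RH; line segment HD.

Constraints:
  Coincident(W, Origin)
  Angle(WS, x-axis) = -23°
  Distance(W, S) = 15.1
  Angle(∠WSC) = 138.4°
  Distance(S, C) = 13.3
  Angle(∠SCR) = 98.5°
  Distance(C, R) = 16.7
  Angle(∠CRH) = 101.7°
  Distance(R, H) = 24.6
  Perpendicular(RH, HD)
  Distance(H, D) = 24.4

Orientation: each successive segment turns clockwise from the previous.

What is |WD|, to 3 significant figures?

9.08

∠CRH = 101.7° gives RH at 136° from the x-axis; with |RH| = 24.6, H = (-11.8, -10.0). The perpendicularity gives HD at right angles to RH, so HD runs at 45.6°; with |HD| = 24.4, D = (5.24, 7.42). Then |WD| = |D − W| = 9.08.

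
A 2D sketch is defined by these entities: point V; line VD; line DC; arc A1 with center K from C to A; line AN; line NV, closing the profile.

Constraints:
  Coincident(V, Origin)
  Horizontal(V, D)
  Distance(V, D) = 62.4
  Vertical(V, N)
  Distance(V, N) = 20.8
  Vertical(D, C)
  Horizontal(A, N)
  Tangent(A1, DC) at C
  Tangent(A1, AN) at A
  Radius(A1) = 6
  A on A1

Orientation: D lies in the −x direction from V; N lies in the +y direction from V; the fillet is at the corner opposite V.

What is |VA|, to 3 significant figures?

60.1

V is at the origin; VD is horizontal with |VD| = 62.4 and D on the −x side, so D = (-62.4, 0.00). VN is vertical with |VN| = 20.8 and N on the +y side, so N = (0.00, 20.8). The virtual corner opposite V is at (-62.4, 20.8). The tangent condition forces KC to be normal to DC and tangency of A1 to AN means the radius KA is perpendicular to AN, with radius 6.0, so the center K sits 6.0 in from both sides at K = (-56.4, 14.8). That places the tangent points at C = (-62.4, 14.8) on DC and A = (-56.4, 20.8) on AN. Then |VA| = |A − V| = 60.1.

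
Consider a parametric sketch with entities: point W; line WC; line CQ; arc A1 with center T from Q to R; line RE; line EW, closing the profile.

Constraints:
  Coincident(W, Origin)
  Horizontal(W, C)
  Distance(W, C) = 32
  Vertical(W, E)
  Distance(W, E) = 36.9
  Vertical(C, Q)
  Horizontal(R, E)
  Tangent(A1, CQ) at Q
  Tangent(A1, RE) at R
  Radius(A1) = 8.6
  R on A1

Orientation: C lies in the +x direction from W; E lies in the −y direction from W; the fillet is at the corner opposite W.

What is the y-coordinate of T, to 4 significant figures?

-28.30

WE is vertical with |WE| = 36.9 and E on the −y side, so E = (0.000, -36.90). The virtual corner opposite W is at (32.00, -36.90). The tangent condition forces TQ to be normal to CQ and since A1 is tangent to RE there, TR ⟂ RE, with radius 8.6, so the center T sits 8.6 in from both sides at T = (23.40, -28.30). So T.y = -28.30.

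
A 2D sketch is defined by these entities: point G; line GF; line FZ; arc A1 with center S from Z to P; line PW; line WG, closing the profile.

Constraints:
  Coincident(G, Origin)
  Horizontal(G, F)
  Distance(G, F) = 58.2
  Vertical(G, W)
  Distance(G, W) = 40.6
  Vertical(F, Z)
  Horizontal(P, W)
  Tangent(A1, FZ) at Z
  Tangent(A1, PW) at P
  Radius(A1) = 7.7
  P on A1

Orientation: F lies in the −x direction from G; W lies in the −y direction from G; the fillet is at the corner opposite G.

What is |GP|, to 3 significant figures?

64.8

G is at the origin; G and F share the same y with |GF| = 58.2 and F on the −x side, so F = (-58.2, 0.00). G and W share the same x with |GW| = 40.6 and W on the −y side, so W = (0.00, -40.6). The virtual corner opposite G is at (-58.2, -40.6). The tangent condition forces SZ to be normal to FZ and the tangent condition forces SP to be normal to PW, with radius 7.7, so the center S sits 7.7 in from both sides at S = (-50.5, -32.9). That places the tangent points at Z = (-58.2, -32.9) on FZ and P = (-50.5, -40.6) on PW. Then |GP| = |P − G| = 64.8.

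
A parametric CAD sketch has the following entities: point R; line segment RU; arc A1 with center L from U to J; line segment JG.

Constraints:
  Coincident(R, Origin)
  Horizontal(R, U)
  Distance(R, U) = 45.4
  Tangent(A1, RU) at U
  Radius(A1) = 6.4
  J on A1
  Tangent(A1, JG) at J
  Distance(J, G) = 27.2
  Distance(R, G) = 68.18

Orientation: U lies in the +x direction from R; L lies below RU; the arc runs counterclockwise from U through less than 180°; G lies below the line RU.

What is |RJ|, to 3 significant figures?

42.7

Checks: |LJ| = 6.400 ✓; ∠(LJ, JG) = 90.00° ✓; |JG| = 27.20 ✓; |RG| = 68.18 ✓.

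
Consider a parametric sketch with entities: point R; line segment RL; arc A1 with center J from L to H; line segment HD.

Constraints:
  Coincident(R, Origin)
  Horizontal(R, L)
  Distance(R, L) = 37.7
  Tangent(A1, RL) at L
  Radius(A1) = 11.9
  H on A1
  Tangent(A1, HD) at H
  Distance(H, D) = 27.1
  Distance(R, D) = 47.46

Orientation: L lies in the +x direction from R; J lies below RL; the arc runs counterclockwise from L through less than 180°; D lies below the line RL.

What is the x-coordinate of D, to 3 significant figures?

26.6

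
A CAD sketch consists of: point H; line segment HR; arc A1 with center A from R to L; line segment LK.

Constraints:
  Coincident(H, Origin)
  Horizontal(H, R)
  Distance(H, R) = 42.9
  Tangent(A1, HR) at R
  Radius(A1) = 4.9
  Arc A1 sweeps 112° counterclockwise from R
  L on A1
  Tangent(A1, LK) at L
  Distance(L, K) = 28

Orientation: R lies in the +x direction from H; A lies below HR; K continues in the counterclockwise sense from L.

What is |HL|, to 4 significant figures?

38.94

H is at the origin; HR is horizontal with |HR| = 42.9 and R on the +x side, so R = (42.90, 0.000). A1 meets HR tangentially, so AR is at right angles to HR, so A = R + (0, -4.9) = (42.90, -4.900). On A1, R sits at bearing 90° from A; a 112° counterclockwise sweep puts L at bearing 202°, so L = A + 4.9·(cos 202°, sin 202°) = (38.36, -6.736). Then |HL| = |L − H| = 38.94.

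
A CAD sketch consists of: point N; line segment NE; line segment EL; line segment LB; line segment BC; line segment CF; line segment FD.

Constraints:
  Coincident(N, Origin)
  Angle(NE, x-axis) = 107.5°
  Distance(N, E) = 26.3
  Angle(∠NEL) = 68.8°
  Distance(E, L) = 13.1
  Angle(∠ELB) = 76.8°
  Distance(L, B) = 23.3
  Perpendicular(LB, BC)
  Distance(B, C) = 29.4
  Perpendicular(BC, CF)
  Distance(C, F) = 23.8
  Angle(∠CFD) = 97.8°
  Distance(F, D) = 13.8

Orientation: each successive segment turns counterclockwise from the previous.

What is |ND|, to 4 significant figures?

32.41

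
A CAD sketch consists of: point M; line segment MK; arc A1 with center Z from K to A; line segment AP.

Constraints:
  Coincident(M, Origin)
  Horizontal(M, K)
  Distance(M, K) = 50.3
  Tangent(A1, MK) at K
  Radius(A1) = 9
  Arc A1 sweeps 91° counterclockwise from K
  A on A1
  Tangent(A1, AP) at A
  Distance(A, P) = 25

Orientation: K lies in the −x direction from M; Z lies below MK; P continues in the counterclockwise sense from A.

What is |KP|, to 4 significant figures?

35.21

On A1, K sits at bearing 90° from Z; a 91° counterclockwise sweep puts A at bearing 181°, so A = Z + 9.0·(cos 181°, sin 181°) = (-59.30, -9.157). Since A1 is tangent to AP there, ZA ⟂ AP, so AP runs along (−sin 181°, cos 181°); with |AP| = 25.0, P = (-58.86, -34.15). Then |KP| = |P − K| = 35.21.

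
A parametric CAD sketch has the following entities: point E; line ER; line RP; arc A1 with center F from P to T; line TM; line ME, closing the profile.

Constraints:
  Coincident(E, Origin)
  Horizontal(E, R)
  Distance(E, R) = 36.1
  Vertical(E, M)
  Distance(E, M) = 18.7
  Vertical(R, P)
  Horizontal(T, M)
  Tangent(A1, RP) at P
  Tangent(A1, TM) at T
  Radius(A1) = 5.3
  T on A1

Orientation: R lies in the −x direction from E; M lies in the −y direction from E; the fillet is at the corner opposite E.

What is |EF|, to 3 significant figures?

33.6

E and M share the same x with |EM| = 18.7 and M on the −y side, so M = (0.00, -18.7). The virtual corner opposite E is at (-36.1, -18.7). The tangent condition forces FP to be normal to RP and A1 meets TM tangentially, so FT is at right angles to TM, with radius 5.3, so the center F sits 5.3 in from both sides at F = (-30.8, -13.4). Then |EF| = |F − E| = 33.6.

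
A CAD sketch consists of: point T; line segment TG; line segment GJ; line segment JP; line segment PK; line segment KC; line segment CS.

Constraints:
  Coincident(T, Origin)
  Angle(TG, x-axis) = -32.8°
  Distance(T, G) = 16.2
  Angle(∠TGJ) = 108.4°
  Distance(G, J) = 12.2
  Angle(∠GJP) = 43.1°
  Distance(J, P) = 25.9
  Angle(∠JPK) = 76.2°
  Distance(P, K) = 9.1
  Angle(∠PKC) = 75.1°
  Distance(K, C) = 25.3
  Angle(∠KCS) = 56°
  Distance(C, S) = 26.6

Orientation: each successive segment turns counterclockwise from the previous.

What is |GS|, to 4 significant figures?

28.87

T is at the origin; TG runs at -32.8° with length 16.2, so G = (13.62, -8.776). ∠TGJ = 108.4° gives GJ at 38.80° from the x-axis; with |GJ| = 12.2, J = (23.13, -1.131). ∠GJP = 43.1° gives JP at 175.7° from the x-axis; with |JP| = 25.9, P = (-2.702, 0.8108). ∠JPK = 76.2° gives PK at -80.50° from the x-axis; with |PK| = 9.1, K = (-1.200, -8.164). ∠PKC = 75.1° gives KC at 24.40° from the x-axis; with |KC| = 25.3, C = (21.84, 2.287). ∠KCS = 56.0° gives CS at 148.4° from the x-axis; with |CS| = 26.6, S = (-0.8157, 16.23). Then |GS| = |S − G| = 28.87.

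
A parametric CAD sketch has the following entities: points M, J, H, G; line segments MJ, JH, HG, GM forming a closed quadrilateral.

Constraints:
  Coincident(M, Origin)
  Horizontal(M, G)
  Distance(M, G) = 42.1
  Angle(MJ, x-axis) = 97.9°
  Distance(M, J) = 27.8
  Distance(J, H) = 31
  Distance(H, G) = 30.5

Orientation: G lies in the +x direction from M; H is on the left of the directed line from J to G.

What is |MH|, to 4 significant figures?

38.01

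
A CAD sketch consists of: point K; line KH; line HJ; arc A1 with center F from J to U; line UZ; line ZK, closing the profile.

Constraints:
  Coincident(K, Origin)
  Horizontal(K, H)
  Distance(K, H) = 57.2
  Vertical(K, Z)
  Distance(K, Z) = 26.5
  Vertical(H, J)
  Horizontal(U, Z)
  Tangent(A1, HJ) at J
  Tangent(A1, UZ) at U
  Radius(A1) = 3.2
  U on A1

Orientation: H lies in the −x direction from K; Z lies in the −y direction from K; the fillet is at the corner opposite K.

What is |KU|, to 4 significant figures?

60.15

K is at the origin; KH is horizontal with |KH| = 57.2 and H on the −x side, so H = (-57.20, 0.000). KZ is vertical with |KZ| = 26.5 and Z on the −y side, so Z = (0.000, -26.50). The virtual corner opposite K is at (-57.20, -26.50). The tangent condition forces FJ to be normal to HJ and the tangent condition forces FU to be normal to UZ, with radius 3.2, so the center F sits 3.2 in from both sides at F = (-54.00, -23.30). That places the tangent points at J = (-57.20, -23.30) on HJ and U = (-54.00, -26.50) on UZ. Then |KU| = |U − K| = 60.15.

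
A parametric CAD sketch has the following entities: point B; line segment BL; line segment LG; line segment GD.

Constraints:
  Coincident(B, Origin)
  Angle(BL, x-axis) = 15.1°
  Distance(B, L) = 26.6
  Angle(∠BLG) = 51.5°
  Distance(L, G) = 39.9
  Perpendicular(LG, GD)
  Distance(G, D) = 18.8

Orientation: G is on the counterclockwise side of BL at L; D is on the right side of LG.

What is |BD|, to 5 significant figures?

45.982

B is at the origin; BL runs at 15.1° with length 26.6, so L = 26.6·(cos 15.1°, sin 15.1°) = (25.682, 6.9294). ∠BLG = 51.5°, so LG runs at 15.1° + (180° − 51.5°) = 143.60° from the x-axis; with |LG| = 39.9, G = L + 39.9·(cos 143.60°, sin 143.60°) = (-6.4337, 30.607). LG is perpendicular to GD; with |GD| = 18.8 on the right of LG, D = G + 18.8·(0.59342, 0.80489) = (4.7226, 45.739). Then |BD| = |D − B| = 45.982.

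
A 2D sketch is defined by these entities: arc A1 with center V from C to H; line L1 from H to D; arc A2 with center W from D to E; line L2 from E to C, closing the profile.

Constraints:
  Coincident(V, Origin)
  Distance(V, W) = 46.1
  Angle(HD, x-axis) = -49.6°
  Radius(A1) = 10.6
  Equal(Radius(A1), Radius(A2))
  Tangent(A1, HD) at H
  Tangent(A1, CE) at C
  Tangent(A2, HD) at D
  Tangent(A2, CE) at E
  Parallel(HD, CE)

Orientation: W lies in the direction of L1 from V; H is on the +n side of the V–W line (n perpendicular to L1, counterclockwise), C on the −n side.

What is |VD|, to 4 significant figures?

47.30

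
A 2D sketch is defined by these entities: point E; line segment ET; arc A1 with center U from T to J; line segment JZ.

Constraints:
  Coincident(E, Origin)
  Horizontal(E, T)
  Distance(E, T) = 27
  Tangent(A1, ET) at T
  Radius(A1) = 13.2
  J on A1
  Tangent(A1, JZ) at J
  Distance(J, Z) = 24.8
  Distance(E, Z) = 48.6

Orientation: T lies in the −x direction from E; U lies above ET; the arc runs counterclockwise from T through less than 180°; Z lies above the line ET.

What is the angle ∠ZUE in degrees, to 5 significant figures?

113.36°

Checks: |UJ| = 13.20 ✓; ∠(UJ, JZ) = 90.00° ✓; |JZ| = 24.80 ✓; |EZ| = 48.60 ✓.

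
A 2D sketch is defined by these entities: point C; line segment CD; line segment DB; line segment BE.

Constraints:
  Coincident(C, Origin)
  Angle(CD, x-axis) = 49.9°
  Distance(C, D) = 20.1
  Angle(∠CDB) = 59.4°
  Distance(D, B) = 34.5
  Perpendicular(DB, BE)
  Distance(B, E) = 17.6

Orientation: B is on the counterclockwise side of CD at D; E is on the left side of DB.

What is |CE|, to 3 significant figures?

24.3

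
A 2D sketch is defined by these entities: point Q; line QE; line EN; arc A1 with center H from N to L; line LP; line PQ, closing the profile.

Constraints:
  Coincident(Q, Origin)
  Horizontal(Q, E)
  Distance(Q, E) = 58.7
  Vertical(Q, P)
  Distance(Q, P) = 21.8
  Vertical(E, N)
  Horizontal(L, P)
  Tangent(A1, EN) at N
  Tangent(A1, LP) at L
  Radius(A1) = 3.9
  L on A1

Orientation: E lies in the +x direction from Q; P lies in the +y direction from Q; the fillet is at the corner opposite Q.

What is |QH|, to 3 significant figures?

57.6

Q is at the origin; Q and E share the same y with |QE| = 58.7 and E on the +x side, so E = (58.7, 0.00). QP is vertical with |QP| = 21.8 and P on the +y side, so P = (0.00, 21.8). The virtual corner opposite Q is at (58.7, 21.8). Tangency of A1 to EN means the radius HN is perpendicular to EN and the tangent condition forces HL to be normal to LP, with radius 3.9, so the center H sits 3.9 in from both sides at H = (54.8, 17.9). Then |QH| = |H − Q| = 57.6.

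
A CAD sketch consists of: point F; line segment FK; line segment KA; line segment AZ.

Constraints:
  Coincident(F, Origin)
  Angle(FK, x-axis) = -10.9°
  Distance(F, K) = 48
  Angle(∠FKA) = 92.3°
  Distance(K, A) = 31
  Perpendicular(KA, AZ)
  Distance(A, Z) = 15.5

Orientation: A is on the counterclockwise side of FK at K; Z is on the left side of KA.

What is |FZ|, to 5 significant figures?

46.237

F is at the origin; FK runs at -10.9° with length 48.0, so K = 48.0·(cos -10.9°, sin -10.9°) = (47.134, -9.0766). ∠FKA = 92.3°, so KA runs at -10.9° + (180° − 92.3°) = 76.800° from the x-axis; with |KA| = 31.0, A = K + 31.0·(cos 76.800°, sin 76.800°) = (54.213, 21.104). KA ⟂ AZ; with |AZ| = 15.5 on the left of KA, Z = A + 15.5·(-0.97358, 0.22835) = (39.122, 24.644). Then |FZ| = |Z − F| = 46.237.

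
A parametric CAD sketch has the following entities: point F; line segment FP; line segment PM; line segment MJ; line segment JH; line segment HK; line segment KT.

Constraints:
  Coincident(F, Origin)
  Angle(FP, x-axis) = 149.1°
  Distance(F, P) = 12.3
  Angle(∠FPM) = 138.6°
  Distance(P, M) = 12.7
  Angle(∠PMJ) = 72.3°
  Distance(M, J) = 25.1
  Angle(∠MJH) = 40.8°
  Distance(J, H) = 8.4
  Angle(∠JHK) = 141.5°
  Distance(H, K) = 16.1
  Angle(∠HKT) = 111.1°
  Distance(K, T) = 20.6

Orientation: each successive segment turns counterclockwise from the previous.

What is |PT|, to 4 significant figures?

26.58

F is at the origin; FP runs at 149.1° with length 12.3, so P = (-10.55, 6.317). ∠FPM = 138.6° gives PM at -169.5° from the x-axis; with |PM| = 12.7, M = (-23.04, 4.002). ∠PMJ = 72.3° gives MJ at -61.80° from the x-axis; with |MJ| = 25.1, J = (-11.18, -18.12). ∠MJH = 40.8° gives JH at 77.40° from the x-axis; with |JH| = 8.4, H = (-9.348, -9.921). ∠JHK = 141.5° gives HK at 115.9° from the x-axis; with |HK| = 16.1, K = (-16.38, 4.562). ∠HKT = 111.1° gives KT at -175.2° from the x-axis; with |KT| = 20.6, T = (-36.91, 2.838). Then |PT| = |T − P| = 26.58.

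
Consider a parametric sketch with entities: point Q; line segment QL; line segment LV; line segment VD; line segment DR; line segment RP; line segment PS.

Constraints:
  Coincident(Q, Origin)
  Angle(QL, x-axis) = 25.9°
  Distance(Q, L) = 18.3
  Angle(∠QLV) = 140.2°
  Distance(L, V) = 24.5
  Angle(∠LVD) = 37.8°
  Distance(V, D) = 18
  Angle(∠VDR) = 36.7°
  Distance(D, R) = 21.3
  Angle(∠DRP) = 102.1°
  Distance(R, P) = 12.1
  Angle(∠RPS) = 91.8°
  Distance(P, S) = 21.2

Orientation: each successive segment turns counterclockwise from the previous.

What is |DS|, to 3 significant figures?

17.2

Q is at the origin; QL runs at 25.9° with length 18.3, so L = (16.5, 7.99). ∠QLV = 140.2° gives LV at 65.7° from the x-axis; with |LV| = 24.5, V = (26.5, 30.3). ∠LVD = 37.8° gives VD at -152° from the x-axis; with |VD| = 18.0, D = (10.6, 21.9). ∠VDR = 36.7° gives DR at -8.80° from the x-axis; with |DR| = 21.3, R = (31.7, 18.6). ∠DRP = 102.1° gives RP at 69.1° from the x-axis; with |RP| = 12.1, P = (36.0, 29.9). ∠RPS = 91.8° gives PS at 157° from the x-axis; with |PS| = 21.2, S = (16.4, 38.1). Then |DS| = |S − D| = 17.2.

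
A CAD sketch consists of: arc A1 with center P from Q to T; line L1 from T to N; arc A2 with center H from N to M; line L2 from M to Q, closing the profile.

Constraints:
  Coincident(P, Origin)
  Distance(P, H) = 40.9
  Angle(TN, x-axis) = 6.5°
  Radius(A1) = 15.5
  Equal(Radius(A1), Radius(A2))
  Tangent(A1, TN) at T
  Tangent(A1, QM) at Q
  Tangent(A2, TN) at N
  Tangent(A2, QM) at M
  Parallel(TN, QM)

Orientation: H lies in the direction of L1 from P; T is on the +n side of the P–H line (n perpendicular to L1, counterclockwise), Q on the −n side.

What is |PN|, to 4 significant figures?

43.74

The slot axis is L1's direction at 6.5°, so u = (cos 6.5°, sin 6.5°) = (0.9936, 0.1132) and n = (−sin 6.5°, cos 6.5°) = (-0.1132, 0.9936). P is at the origin and H lies 40.9 along u from P, so H = 40.9·u = (40.64, 4.630). Tangency of A1 to both parallel lines with radius 15.5 puts T and Q at P ± 15.5·n: T = (-1.755, 15.40), Q = (1.755, -15.40). Equal radii place N and M the same way about H: N = H + 15.5·n = (38.88, 20.03), M = H − 15.5·n = (42.39, -10.77). Then |PN| = |N − P| = 43.74.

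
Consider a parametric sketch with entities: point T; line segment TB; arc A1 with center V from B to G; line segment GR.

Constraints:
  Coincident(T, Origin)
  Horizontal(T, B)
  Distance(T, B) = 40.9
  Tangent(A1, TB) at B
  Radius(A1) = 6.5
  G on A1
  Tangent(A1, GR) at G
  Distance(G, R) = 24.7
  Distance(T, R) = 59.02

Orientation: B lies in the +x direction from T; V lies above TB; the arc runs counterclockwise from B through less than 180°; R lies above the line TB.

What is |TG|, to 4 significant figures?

47.66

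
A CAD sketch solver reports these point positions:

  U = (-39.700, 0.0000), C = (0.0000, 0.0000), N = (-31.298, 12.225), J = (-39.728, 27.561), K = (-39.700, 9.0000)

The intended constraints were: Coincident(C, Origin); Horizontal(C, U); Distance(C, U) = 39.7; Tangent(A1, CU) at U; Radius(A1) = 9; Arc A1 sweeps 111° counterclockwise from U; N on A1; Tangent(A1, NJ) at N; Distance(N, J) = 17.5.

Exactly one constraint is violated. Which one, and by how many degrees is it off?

Tangent(A1, NJ) at N — off by 7.80°.

C = (0.00, 0.00) ✓; C.y = 0.00, U.y = 0.00 ✓; |CU| = 39.70 ✓; ∠(KU, UC) = 90.00° ✓; |KU| = 9.000 ✓; bearing(K→N) − bearing(K→U) = 111.0° ✓; |KN| = 9.000 ✓; ∠(KN, NJ) = 82.20° ✗; |NJ| = 17.50 ✓.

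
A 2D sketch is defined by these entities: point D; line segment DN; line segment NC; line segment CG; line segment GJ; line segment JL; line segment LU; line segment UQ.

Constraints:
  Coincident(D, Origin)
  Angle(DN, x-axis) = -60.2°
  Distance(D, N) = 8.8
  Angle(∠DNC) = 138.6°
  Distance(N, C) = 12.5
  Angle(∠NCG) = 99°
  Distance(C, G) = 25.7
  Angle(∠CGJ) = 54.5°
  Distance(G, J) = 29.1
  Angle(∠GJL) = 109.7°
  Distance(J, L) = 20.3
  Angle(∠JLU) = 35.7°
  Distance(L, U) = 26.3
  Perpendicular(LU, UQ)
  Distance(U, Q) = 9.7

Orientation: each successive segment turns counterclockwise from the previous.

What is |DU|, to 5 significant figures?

15.424

∠GJL = 109.7° gives JL at -102.00° from the x-axis; with |JL| = 20.3, L = (-4.8656, -12.686). ∠JLU = 35.7° gives LU at 42.300° from the x-axis; with |LU| = 26.3, U = (14.587, 5.0139). Then |DU| = |U − D| = 15.424.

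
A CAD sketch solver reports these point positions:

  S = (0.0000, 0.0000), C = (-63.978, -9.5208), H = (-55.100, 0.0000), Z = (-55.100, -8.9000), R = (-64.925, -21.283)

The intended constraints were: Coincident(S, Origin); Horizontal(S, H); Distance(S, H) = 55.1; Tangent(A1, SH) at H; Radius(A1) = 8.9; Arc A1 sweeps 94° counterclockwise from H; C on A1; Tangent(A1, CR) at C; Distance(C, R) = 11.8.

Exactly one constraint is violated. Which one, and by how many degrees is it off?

Tangent(A1, CR) at C — off by 8.60°.

S = (0.00, 0.00) ✓; S.y = 0.00, H.y = 0.00 ✓; |SH| = 55.10 ✓; ∠(ZH, HS) = 90.00° ✓; |ZH| = 8.900 ✓; bearing(Z→C) − bearing(Z→H) = 94.00° ✓; |ZC| = 8.900 ✓; ∠(ZC, CR) = 98.60° ✗; |CR| = 11.80 ✓.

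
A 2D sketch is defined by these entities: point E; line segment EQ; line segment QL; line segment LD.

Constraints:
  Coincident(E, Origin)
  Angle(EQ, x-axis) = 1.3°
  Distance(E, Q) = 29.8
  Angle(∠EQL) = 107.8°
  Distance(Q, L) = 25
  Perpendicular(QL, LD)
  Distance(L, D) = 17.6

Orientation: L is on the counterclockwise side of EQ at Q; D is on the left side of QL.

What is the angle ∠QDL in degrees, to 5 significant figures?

54.854°

E is at the origin; EQ runs at 1.3° with length 29.8, so Q = 29.8·(cos 1.3°, sin 1.3°) = (29.792, 0.67608). ∠EQL = 107.8°, so QL runs at 1.3° + (180° − 107.8°) = 73.500° from the x-axis; with |QL| = 25.0, L = Q + 25.0·(cos 73.500°, sin 73.500°) = (36.893, 24.647). The perpendicularity gives LD at right angles to QL; with |LD| = 17.6 on the left of QL, D = L + 17.6·(-0.95882, 0.28402) = (20.017, 29.645). Then cos ∠QDL = DQ·DL / (|DQ||DL|), giving 54.854°.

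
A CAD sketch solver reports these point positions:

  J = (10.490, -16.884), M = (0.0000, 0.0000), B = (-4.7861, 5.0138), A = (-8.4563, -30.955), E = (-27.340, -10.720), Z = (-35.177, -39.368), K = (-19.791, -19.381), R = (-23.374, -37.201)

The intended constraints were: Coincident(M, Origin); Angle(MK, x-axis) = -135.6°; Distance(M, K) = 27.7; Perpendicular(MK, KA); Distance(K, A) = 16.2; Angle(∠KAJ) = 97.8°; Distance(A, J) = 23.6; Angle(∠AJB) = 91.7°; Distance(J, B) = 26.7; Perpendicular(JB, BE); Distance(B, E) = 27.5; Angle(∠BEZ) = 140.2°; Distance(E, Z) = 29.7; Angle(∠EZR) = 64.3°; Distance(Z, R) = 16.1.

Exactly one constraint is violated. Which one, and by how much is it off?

Distance(Z, R) = 16.1 — off by 4.10.

M = (0.00, 0.00) ✓; MK at -135.6° ✓; |MK| = 27.70 ✓; ∠(MK, KA) = 90.00° ✓; |KA| = 16.20 ✓; ∠KAJ = 97.80° ✓; |AJ| = 23.60 ✓; ∠AJB = 91.70° ✓; |JB| = 26.70 ✓; ∠(JB, BE) = 90.00° ✓; |BE| = 27.50 ✓; ∠BEZ = 140.2° ✓; |EZ| = 29.70 ✓; ∠EZR = 64.30° ✓; |ZR| = 12.00 ✗.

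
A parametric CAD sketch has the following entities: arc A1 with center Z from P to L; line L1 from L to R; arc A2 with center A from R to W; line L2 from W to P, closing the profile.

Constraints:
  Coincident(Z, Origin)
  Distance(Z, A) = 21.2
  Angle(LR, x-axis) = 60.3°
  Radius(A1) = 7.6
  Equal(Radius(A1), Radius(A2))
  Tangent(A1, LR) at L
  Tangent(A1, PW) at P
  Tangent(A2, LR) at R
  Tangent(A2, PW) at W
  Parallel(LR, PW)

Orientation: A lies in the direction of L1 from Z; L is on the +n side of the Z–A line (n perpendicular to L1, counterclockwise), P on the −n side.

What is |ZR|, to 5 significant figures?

22.521

Tangency of A1 to both parallel lines with radius 7.6 puts L and P at Z ± 7.6·n: L = (-6.6016, 3.7655), P = (6.6016, -3.7655). Equal radii place R and W the same way about A: R = A + 7.6·n = (3.9021, 22.180), W = A − 7.6·n = (17.105, 14.650). Then |ZR| = |R − Z| = 22.521.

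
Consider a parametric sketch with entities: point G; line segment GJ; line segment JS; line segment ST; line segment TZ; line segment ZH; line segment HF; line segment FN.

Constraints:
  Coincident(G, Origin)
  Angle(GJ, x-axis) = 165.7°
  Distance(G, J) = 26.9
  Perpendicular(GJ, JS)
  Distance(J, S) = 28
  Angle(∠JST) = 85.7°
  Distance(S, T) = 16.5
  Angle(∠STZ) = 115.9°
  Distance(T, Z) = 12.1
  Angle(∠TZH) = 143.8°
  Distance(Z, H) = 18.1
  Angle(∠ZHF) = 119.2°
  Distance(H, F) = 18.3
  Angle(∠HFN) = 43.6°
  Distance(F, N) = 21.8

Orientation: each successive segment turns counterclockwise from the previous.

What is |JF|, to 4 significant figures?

6.755

∠TZH = 143.8° gives ZH at 90.30° from the x-axis; with |ZH| = 18.1, H = (-9.733, 4.548). ∠ZHF = 119.2° gives HF at 151.1° from the x-axis; with |HF| = 18.3, F = (-25.75, 13.39). Then |JF| = |F − J| = 6.755.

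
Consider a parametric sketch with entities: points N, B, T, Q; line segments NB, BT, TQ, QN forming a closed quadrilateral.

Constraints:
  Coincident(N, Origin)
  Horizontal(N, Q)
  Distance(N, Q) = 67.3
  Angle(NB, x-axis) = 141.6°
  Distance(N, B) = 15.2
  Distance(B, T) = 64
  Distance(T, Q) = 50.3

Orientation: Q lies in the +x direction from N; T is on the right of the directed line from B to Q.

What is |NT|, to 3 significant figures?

49.0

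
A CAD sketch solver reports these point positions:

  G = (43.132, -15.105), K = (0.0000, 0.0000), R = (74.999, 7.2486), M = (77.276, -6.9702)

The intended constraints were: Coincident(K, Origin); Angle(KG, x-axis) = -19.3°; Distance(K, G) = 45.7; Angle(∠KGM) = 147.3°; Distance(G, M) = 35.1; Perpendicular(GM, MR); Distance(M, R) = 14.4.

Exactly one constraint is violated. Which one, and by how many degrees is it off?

Perpendicular(GM, MR) — off by 4.30°.

K = (0.00, 0.00) ✓; KG at -19.30° ✓; |KG| = 45.70 ✓; ∠KGM = 147.3° ✓; |GM| = 35.10 ✓; ∠(GM, MR) = 85.70° ✗; |MR| = 14.40 ✓.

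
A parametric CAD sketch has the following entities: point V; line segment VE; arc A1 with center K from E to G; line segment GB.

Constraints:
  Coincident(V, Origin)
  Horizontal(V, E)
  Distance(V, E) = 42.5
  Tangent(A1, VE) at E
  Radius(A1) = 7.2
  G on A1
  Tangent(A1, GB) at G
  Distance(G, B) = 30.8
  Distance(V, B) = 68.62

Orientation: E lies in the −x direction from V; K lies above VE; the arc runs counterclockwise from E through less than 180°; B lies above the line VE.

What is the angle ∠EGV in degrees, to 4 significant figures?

93.58°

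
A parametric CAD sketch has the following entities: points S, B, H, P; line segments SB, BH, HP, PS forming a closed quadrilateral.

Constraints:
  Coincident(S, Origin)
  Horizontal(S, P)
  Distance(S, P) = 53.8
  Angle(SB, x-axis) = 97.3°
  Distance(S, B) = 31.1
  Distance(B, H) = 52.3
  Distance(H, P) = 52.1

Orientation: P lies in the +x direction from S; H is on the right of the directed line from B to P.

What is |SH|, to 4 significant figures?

21.35

S is at the origin; SP is horizontal with |SP| = 53.8 and P in +x, so P = (53.8, 0). SB runs at 97.3° with |SB| = 31.1, so B = (-3.952, 30.85). H is determined by |BH| = 52.3 and |HP| = 52.1 together: it lies at the intersection of circle(B, 52.3) and circle(P, 52.1). With |BP| = 65.47, the foot of the radical line on BP is 32.90 from B and the perpendicular offset is √(52.3² − 32.90²) = 40.66. Taking the right-of-BP solution: H = (5.909, -20.51).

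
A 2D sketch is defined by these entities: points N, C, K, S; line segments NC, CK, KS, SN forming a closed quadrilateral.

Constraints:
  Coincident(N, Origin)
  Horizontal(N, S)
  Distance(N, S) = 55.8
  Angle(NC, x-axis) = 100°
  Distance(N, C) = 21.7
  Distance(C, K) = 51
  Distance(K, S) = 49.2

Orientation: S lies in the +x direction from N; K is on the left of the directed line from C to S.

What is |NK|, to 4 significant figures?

61.83

N is at the origin; NS is horizontal with |NS| = 55.8 and S in +x, so S = (55.8, 0). NC runs at 100.0° with |NC| = 21.7, so C = (-3.768, 21.37). K is determined by |CK| = 51.0 and |KS| = 49.2 together: it lies at the intersection of circle(C, 51.0) and circle(S, 49.2). With |CS| = 63.29, the foot of the radical line on CS is 33.07 from C and the perpendicular offset is √(51.0² − 33.07²) = 38.83. Taking the left-of-CS solution: K = (40.47, 46.75).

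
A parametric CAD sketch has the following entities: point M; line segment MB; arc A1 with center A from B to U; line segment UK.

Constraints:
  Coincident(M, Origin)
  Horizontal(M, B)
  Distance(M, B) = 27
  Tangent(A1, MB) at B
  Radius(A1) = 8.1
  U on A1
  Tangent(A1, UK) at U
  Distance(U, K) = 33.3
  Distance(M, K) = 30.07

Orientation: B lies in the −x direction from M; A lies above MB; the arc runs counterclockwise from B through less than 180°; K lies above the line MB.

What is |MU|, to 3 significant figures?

20.7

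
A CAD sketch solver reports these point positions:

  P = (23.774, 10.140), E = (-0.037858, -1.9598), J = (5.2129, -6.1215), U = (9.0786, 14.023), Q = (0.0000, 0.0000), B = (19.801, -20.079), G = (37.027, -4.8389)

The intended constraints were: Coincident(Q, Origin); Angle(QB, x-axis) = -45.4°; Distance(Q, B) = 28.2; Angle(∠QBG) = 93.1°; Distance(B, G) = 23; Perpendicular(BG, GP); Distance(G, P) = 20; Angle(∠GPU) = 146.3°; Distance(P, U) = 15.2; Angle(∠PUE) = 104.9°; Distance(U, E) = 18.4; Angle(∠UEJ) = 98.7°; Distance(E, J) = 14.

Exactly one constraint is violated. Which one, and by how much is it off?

Distance(E, J) = 14 — off by 7.30.

Q = (0.00, 0.00) ✓; QB at -45.40° ✓; |QB| = 28.20 ✓; ∠QBG = 93.10° ✓; |BG| = 23.00 ✓; ∠(BG, GP) = 90.00° ✓; |GP| = 20.00 ✓; ∠GPU = 146.3° ✓; |PU| = 15.20 ✓; ∠PUE = 104.9° ✓; |UE| = 18.40 ✓; ∠UEJ = 98.70° ✓; |EJ| = 6.700 ✗.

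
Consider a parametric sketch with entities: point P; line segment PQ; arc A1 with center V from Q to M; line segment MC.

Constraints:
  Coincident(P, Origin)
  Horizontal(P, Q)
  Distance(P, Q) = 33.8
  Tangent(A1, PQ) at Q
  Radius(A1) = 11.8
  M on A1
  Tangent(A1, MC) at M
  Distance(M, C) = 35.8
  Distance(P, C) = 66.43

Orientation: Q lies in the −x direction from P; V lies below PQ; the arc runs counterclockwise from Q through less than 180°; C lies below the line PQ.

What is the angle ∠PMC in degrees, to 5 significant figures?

105.90°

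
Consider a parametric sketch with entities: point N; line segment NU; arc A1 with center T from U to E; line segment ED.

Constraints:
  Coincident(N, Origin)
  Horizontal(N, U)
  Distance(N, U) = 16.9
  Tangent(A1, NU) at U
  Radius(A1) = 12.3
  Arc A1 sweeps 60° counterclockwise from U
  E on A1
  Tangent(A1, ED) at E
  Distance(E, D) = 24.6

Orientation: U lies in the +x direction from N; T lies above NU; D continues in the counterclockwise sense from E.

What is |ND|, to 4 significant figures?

48.39

N is at the origin; NU is horizontal with |NU| = 16.9 and U on the +x side, so U = (16.90, 0.000). The tangent condition forces TU to be normal to NU, so T = U + (0, 12.3) = (16.90, 12.30). On A1, U sits at bearing -90° from T; a 60° counterclockwise sweep puts E at bearing -30°, so E = T + 12.3·(cos -30°, sin -30°) = (27.55, 6.150). The tangent condition forces TE to be normal to ED, so ED runs along (−sin -30°, cos -30°); with |ED| = 24.6, D = (39.85, 27.45). Then |ND| = |D − N| = 48.39.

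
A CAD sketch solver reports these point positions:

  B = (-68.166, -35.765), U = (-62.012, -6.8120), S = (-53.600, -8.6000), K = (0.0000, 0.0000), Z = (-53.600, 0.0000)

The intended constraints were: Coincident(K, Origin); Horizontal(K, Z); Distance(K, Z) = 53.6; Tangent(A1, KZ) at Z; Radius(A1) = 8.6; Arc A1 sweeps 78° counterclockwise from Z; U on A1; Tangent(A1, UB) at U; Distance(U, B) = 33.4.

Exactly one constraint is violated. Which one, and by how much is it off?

Distance(U, B) = 33.4 — off by 3.80.

K = (0.00, 0.00) ✓; K.y = 0.00, Z.y = 0.00 ✓; |KZ| = 53.60 ✓; ∠(SZ, ZK) = 90.00° ✓; |SZ| = 8.600 ✓; bearing(S→U) − bearing(S→Z) = 78.00° ✓; |SU| = 8.600 ✓; ∠(SU, UB) = 90.00° ✓; |UB| = 29.60 ✗.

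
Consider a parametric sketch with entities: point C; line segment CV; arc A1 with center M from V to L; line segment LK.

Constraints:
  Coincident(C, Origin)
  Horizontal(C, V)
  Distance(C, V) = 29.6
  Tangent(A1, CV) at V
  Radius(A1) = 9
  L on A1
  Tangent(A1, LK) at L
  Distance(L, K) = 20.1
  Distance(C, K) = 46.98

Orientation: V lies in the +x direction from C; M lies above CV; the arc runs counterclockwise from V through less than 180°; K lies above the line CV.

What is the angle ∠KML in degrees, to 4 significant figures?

65.88°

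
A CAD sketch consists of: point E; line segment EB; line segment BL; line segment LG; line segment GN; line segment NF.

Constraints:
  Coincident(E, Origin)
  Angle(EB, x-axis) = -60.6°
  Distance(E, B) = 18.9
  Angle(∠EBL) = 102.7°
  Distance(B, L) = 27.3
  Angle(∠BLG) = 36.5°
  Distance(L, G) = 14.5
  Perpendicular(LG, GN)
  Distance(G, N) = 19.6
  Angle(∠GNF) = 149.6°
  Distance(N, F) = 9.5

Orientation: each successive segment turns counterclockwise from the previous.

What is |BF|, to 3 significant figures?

16.8

LG is perpendicular to GN, so GN runs at -110°; with |GN| = 19.6, N = (15.1, -22.2). ∠GNF = 149.6° gives NF at -79.4° from the x-axis; with |NF| = 9.5, F = (16.9, -31.5). Then |BF| = |F − B| = 16.8.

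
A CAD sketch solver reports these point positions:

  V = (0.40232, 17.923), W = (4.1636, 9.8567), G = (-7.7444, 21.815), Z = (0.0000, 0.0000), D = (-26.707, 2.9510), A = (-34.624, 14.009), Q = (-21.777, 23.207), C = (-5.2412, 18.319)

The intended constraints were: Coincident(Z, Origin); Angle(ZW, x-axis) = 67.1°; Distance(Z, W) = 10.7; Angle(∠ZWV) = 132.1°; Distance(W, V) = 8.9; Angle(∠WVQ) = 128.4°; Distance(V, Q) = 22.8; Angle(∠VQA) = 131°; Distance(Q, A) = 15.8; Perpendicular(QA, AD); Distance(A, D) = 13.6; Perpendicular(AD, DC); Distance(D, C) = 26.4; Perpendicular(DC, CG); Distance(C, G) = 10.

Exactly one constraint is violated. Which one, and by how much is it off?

Distance(C, G) = 10 — off by 5.70.

Z = (0.00, 0.00) ✓; ZW at 67.10° ✓; |ZW| = 10.70 ✓; ∠ZWV = 132.1° ✓; |WV| = 8.900 ✓; ∠WVQ = 128.4° ✓; |VQ| = 22.80 ✓; ∠VQA = 131.0° ✓; |QA| = 15.80 ✓; ∠(QA, AD) = 90.00° ✓; |AD| = 13.60 ✓; ∠(AD, DC) = 90.00° ✓; |DC| = 26.40 ✓; ∠(DC, CG) = 90.00° ✓; |CG| = 4.300 ✗.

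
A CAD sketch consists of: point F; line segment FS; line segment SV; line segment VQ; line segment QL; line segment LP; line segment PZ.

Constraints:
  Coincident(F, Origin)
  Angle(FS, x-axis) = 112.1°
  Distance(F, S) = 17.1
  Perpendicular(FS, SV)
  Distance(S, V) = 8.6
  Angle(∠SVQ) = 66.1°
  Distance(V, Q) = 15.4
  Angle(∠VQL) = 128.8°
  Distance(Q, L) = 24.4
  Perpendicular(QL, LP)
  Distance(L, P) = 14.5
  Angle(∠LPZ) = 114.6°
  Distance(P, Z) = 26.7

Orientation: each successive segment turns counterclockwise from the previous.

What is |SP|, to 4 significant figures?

25.74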